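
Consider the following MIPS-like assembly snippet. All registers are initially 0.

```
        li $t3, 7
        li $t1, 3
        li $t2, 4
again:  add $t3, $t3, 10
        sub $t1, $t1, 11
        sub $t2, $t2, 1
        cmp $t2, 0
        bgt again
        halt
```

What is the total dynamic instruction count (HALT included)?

$t3=7
$t1=3
$t2=4
$t3=7+10=17
$t1=3-11=-8
$t2=4-1=3
cmp $t2, 0  (cmp 3,0)
bgt again: taken
$t3=17+10=27
$t1=(-8)-11=-19
$t2=3-1=2
cmp $t2, 0  (cmp 2,0)
bgt again: taken
$t3=27+10=37
$t1=(-19)-11=-30
$t2=2-1=1
cmp $t2, 0  (cmp 1,0)
bgt again: taken
$t3=37+10=47
$t1=(-30)-11=-41
$t2=1-1=0
cmp $t2, 0  (cmp 0,0)
bgt again: not taken
halt.
Total executed instructions: 24.

24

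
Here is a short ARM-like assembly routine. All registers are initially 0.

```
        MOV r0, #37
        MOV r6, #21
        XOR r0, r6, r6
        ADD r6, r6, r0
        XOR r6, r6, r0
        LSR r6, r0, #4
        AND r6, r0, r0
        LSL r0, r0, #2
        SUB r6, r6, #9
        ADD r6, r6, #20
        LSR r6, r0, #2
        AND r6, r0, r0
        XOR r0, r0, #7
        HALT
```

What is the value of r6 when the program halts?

0

MOV r0, #37 → r0=37
MOV r6, #21 → r6=21
XOR r0, r6, r6 → r0=21^21=0
ADD r6, r6, r0 → r6=21+0=21
XOR r6, r6, r0 → r6=21^0=21
LSR r6, r0, #4 → r6=0>>4=0
AND r6, r0, r0 → r6=0&0=0
LSL r0, r0, #2 → r0=0<<2=0
SUB r6, r6, #9 → r6=0-9=-9
ADD r6, r6, #20 → r6=(-9)+20=11
LSR r6, r0, #2 → r6=0>>2=0
AND r6, r0, r0 → r6=0&0=0
XOR r0, r0, #7 → r0=0^7=7
halt.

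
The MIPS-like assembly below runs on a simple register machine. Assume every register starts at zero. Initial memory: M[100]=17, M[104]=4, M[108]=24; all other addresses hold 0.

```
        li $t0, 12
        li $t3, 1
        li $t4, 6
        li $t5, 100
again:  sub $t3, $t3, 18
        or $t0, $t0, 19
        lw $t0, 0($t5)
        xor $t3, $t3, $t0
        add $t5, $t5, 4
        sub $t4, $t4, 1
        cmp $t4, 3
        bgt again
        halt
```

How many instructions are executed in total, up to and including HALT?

29

$t0=12
$t3=1
$t4=6
$t5=100
$t3=1-18=-17
$t0=12|19=31
$t0=M[100]=17
$t3=(-17)^17=-2
$t5=100+4=104
$t4=6-1=5
cmp $t4, 3  (cmp 5,3)
bgt again: taken
$t3=(-2)-18=-20
$t0=17|19=19
$t0=M[104]=4
$t3=(-20)^4=-24
$t5=104+4=108
$t4=5-1=4
cmp $t4, 3  (cmp 4,3)
bgt again: taken
$t3=(-24)-18=-42
$t0=4|19=23
$t0=M[108]=24
$t3=(-42)^24=-50
$t5=108+4=112
$t4=4-1=3
cmp $t4, 3  (cmp 3,3)
bgt again: not taken
halt.
Total executed instructions: 29.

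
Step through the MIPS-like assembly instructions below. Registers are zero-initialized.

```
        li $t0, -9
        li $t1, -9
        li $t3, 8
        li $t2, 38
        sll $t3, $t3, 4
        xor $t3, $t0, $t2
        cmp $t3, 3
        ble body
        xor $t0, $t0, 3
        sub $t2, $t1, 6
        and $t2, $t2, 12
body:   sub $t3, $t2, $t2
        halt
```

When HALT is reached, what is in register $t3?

0

li $t0, -9 → $t0=-9
li $t1, -9 → $t1=-9
li $t3, 8 → $t3=8
li $t2, 38 → $t2=38
sll $t3, $t3, 4 → $t3=8<<4=128
xor $t3, $t0, $t2 → $t3=(-9)^38=-47
cmp $t3, 3  (cmp -47,3)
ble body: taken
sub $t3, $t2, $t2 → $t3=38-38=0
halt.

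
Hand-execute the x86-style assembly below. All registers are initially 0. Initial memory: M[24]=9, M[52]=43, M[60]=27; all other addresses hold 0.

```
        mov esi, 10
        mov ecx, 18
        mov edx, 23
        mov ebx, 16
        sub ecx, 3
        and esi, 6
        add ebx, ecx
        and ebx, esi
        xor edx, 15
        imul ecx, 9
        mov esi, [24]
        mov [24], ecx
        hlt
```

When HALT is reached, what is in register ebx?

2

after mov esi, 10: esi=10
after mov ecx, 18: ecx=18
after mov edx, 23: edx=23
after mov ebx, 16: ebx=16
after sub ecx, 3: ecx=18-3=15
after and esi, 6: esi=10&6=2
after add ebx, ecx: ebx=16+15=31
after and ebx, esi: ebx=31&2=2
after xor edx, 15: edx=23^15=24
after imul ecx, 9: ecx=15*9=135
after mov esi, [24]: esi=M[24]=9
mov [24], ecx → M[24]=135
halt.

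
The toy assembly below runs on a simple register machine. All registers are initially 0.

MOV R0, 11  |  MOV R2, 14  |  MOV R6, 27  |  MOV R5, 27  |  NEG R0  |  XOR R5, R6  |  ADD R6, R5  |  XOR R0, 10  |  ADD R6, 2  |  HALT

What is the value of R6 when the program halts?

29

R0=11
R2=14
R6=27
R5=27
R0=-(11)=-11
R5=27^27=0
R6=27+0=27
R0=(-11)^10=-1
R6=27+2=29
halt.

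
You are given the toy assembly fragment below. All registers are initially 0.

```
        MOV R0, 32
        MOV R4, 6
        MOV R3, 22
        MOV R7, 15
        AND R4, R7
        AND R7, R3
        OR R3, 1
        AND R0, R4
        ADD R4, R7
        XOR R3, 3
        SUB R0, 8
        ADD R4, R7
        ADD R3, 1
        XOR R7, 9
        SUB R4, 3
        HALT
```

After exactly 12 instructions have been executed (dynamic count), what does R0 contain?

R0=32
R4=6
R3=22
R7=15
R4=6&15=6
R7=15&22=6
R3=22|1=23
R0=32&6=0
R4=6+6=12
R3=23^3=20
R0=0-8=-8
R4=12+6=18
After step 12: R0 = -8.

-8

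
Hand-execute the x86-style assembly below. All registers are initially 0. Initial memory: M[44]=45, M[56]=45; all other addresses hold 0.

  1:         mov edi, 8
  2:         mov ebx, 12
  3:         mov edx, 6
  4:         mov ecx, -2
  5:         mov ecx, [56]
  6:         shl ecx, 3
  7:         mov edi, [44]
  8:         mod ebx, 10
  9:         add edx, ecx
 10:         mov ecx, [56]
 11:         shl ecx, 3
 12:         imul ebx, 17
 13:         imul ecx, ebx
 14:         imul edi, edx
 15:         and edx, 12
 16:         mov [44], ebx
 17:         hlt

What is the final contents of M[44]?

after mov edi, 8: edi=8
after mov ebx, 12: ebx=12
after mov edx, 6: edx=6
after mov ecx, -2: ecx=-2
after mov ecx, [56]: ecx=M[56]=45
after shl ecx, 3: ecx=45<<3=360
after mov edi, [44]: edi=M[44]=45
after mod ebx, 10: ebx=12%10=2
after add edx, ecx: edx=6+360=366
after mov ecx, [56]: ecx=M[56]=45
after shl ecx, 3: ecx=45<<3=360
after imul ebx, 17: ebx=2*17=34
after imul ecx, ebx: ecx=360*34=12240
after imul edi, edx: edi=45*366=16470
after and edx, 12: edx=366&12=12
mov [44], ebx → M[44]=34
halt.

34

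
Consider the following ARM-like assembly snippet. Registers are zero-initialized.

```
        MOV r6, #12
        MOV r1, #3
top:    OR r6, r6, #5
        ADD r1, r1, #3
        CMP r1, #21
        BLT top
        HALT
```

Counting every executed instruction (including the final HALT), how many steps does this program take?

r6=12
r1=3
r6=12|5=13
r1=3+3=6
CMP r1, #21  (cmp 6,21)
BLT top: taken
r6=13|5=13
r1=6+3=9
CMP r1, #21  (cmp 9,21)
BLT top: taken
r6=13|5=13
r1=9+3=12
CMP r1, #21  (cmp 12,21)
BLT top: taken
r6=13|5=13
r1=12+3=15
CMP r1, #21  (cmp 15,21)
BLT top: taken
r6=13|5=13
r1=15+3=18
CMP r1, #21  (cmp 18,21)
BLT top: taken
r6=13|5=13
r1=18+3=21
CMP r1, #21  (cmp 21,21)
BLT top: not taken
halt.
Total executed instructions: 27.

27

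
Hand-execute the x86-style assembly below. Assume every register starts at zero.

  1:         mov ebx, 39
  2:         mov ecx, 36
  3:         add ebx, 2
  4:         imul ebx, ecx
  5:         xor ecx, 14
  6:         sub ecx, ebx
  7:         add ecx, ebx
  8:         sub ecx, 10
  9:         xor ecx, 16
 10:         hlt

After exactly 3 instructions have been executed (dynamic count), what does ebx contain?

mov ebx, 39 → ebx=39
mov ecx, 36 → ecx=36
add ebx, 2 → ebx=39+2=41
After step 3: ebx = 41.

41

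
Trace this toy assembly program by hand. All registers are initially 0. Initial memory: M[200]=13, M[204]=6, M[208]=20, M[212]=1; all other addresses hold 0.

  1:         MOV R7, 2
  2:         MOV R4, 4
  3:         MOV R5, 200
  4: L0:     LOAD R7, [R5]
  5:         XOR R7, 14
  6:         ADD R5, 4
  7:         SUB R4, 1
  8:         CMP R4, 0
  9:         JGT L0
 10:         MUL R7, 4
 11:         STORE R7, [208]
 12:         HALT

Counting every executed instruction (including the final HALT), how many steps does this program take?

30

MOV R7, 2 → R7=2
MOV R4, 4 → R4=4
MOV R5, 200 → R5=200
LOAD R7, [R5] → R7=M[200]=13
XOR R7, 14 → R7=13^14=3
ADD R5, 4 → R5=200+4=204
SUB R4, 1 → R4=4-1=3
CMP R4, 0  (cmp 3,0)
JGT L0: taken
LOAD R7, [R5] → R7=M[204]=6
XOR R7, 14 → R7=6^14=8
ADD R5, 4 → R5=204+4=208
SUB R4, 1 → R4=3-1=2
CMP R4, 0  (cmp 2,0)
JGT L0: taken
LOAD R7, [R5] → R7=M[208]=20
XOR R7, 14 → R7=20^14=26
ADD R5, 4 → R5=208+4=212
SUB R4, 1 → R4=2-1=1
CMP R4, 0  (cmp 1,0)
JGT L0: taken
LOAD R7, [R5] → R7=M[212]=1
XOR R7, 14 → R7=1^14=15
ADD R5, 4 → R5=212+4=216
SUB R4, 1 → R4=1-1=0
CMP R4, 0  (cmp 0,0)
JGT L0: not taken
MUL R7, 4 → R7=15*4=60
STORE R7, [208] → M[208]=60
halt.
Total executed instructions: 30.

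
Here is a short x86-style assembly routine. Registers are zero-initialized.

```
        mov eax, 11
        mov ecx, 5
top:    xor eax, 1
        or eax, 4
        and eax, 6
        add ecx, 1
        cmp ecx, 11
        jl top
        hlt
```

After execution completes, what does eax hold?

6

mov eax, 11 → eax=11
mov ecx, 5 → ecx=5
xor eax, 1 → eax=11^1=10
or eax, 4 → eax=10|4=14
and eax, 6 → eax=14&6=6
add ecx, 1 → ecx=5+1=6
cmp ecx, 11  (cmp 6,11)
jl top: taken
xor eax, 1 → eax=6^1=7
or eax, 4 → eax=7|4=7
and eax, 6 → eax=7&6=6
add ecx, 1 → ecx=6+1=7
cmp ecx, 11  (cmp 7,11)
jl top: taken
xor eax, 1 → eax=6^1=7
or eax, 4 → eax=7|4=7
and eax, 6 → eax=7&6=6
add ecx, 1 → ecx=7+1=8
cmp ecx, 11  (cmp 8,11)
jl top: taken
xor eax, 1 → eax=6^1=7
or eax, 4 → eax=7|4=7
and eax, 6 → eax=7&6=6
add ecx, 1 → ecx=8+1=9
cmp ecx, 11  (cmp 9,11)
jl top: taken
xor eax, 1 → eax=6^1=7
or eax, 4 → eax=7|4=7
and eax, 6 → eax=7&6=6
add ecx, 1 → ecx=9+1=10
cmp ecx, 11  (cmp 10,11)
jl top: taken
xor eax, 1 → eax=6^1=7
or eax, 4 → eax=7|4=7
and eax, 6 → eax=7&6=6
add ecx, 1 → ecx=10+1=11
cmp ecx, 11  (cmp 11,11)
jl top: not taken
halt.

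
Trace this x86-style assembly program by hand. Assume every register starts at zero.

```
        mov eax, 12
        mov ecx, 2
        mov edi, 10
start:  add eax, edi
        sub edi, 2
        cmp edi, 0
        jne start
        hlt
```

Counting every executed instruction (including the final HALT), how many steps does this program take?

eax=12
ecx=2
edi=10
eax=12+10=22
edi=10-2=8
cmp edi, 0  (cmp 8,0)
jne start: taken
eax=22+8=30
edi=8-2=6
cmp edi, 0  (cmp 6,0)
jne start: taken
eax=30+6=36
edi=6-2=4
cmp edi, 0  (cmp 4,0)
jne start: taken
eax=36+4=40
edi=4-2=2
cmp edi, 0  (cmp 2,0)
jne start: taken
eax=40+2=42
edi=2-2=0
cmp edi, 0  (cmp 0,0)
jne start: not taken
halt.
Total executed instructions: 24.

24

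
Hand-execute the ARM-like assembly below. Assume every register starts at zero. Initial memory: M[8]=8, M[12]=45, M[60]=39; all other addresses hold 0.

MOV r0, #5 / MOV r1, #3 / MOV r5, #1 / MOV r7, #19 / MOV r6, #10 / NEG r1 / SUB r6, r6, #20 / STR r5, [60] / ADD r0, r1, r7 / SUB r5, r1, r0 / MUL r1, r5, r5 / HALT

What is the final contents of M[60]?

r0=5
r1=3
r5=1
r7=19
r6=10
r1=-(3)=-3
r6=10-20=-10
STR r5, [60] → M[60]=1
r0=(-3)+19=16
r5=(-3)-16=-19
r1=(-19)*(-19)=361
halt.

1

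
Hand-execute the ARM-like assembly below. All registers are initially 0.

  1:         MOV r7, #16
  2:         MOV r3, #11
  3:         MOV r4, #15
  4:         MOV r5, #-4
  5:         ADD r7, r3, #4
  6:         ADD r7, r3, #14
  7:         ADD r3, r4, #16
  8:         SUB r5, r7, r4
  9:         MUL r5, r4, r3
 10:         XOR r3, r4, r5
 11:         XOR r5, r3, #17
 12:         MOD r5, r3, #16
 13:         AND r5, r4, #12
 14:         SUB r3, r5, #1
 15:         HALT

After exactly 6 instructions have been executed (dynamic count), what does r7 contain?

25

r7=16
r3=11
r4=15
r5=-4
r7=11+4=15
r7=11+14=25
After step 6: r7 = 25.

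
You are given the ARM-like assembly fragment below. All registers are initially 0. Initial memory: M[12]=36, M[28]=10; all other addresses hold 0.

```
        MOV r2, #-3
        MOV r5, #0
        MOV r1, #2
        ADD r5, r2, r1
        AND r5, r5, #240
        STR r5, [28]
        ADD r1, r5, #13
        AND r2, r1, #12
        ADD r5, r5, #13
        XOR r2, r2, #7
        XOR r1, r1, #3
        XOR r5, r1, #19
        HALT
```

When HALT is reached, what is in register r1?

254

r2=-3
r5=0
r1=2
r5=(-3)+2=-1
r5=(-1)&240=240
STR r5, [28] → M[28]=240
r1=240+13=253
r2=253&12=12
r5=240+13=253
r2=12^7=11
r1=253^3=254
r5=254^19=237
halt.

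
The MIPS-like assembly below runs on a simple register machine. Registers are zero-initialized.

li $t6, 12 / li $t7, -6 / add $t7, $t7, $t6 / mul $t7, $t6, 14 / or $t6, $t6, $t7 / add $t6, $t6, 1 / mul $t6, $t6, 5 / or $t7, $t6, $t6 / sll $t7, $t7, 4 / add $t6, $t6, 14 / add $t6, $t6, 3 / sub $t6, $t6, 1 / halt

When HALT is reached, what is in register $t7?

after li $t6, 12: $t6=12
after li $t7, -6: $t7=-6
after add $t7, $t7, $t6: $t7=(-6)+12=6
after mul $t7, $t6, 14: $t7=12*14=168
after or $t6, $t6, $t7: $t6=12|168=172
after add $t6, $t6, 1: $t6=172+1=173
after mul $t6, $t6, 5: $t6=173*5=865
after or $t7, $t6, $t6: $t7=865|865=865
after sll $t7, $t7, 4: $t7=865<<4=13840
after add $t6, $t6, 14: $t6=865+14=879
after add $t6, $t6, 3: $t6=879+3=882
after sub $t6, $t6, 1: $t6=882-1=881
halt.

13840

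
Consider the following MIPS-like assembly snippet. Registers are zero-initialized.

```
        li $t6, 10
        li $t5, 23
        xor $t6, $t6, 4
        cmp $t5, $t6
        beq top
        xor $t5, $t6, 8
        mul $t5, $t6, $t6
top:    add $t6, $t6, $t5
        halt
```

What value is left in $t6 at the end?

210

$t6=10
$t5=23
$t6=10^4=14
cmp $t5, $t6  (cmp 23,14)
beq top: not taken
$t5=14^8=6
$t5=14*14=196
$t6=14+196=210
halt.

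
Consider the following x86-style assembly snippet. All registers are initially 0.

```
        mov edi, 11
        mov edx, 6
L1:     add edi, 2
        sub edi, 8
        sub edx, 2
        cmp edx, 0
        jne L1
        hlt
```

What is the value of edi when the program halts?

edi=11
edx=6
edi=11+2=13
edi=13-8=5
edx=6-2=4
cmp edx, 0  (cmp 4,0)
jne L1: taken
edi=5+2=7
edi=7-8=-1
edx=4-2=2
cmp edx, 0  (cmp 2,0)
jne L1: taken
edi=(-1)+2=1
edi=1-8=-7
edx=2-2=0
cmp edx, 0  (cmp 0,0)
jne L1: not taken
halt.

-7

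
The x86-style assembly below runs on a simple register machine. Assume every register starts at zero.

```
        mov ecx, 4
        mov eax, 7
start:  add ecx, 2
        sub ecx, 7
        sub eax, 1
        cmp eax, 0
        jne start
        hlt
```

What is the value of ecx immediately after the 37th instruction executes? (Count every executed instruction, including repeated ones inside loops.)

ecx=4
eax=7
ecx=4+2=6
ecx=6-7=-1
eax=7-1=6
cmp eax, 0  (cmp 6,0)
jne start: taken
ecx=(-1)+2=1
ecx=1-7=-6
eax=6-1=5
cmp eax, 0  (cmp 5,0)
jne start: taken
ecx=(-6)+2=-4
ecx=(-4)-7=-11
eax=5-1=4
cmp eax, 0  (cmp 4,0)
jne start: taken
ecx=(-11)+2=-9
ecx=(-9)-7=-16
eax=4-1=3
cmp eax, 0  (cmp 3,0)
jne start: taken
ecx=(-16)+2=-14
ecx=(-14)-7=-21
eax=3-1=2
cmp eax, 0  (cmp 2,0)
jne start: taken
ecx=(-21)+2=-19
ecx=(-19)-7=-26
eax=2-1=1
cmp eax, 0  (cmp 1,0)
jne start: taken
ecx=(-26)+2=-24
ecx=(-24)-7=-31
eax=1-1=0
cmp eax, 0  (cmp 0,0)
jne start: not taken
After step 37: ecx = -31.

-31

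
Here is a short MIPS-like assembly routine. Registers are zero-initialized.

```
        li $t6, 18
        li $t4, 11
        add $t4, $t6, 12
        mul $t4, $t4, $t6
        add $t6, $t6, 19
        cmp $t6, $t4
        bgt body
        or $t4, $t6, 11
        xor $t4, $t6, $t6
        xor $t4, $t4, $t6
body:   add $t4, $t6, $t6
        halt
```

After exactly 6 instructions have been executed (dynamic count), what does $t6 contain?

li $t6, 18 → $t6=18
li $t4, 11 → $t4=11
add $t4, $t6, 12 → $t4=18+12=30
mul $t4, $t4, $t6 → $t4=30*18=540
add $t6, $t6, 19 → $t6=18+19=37
cmp $t6, $t4  (cmp 37,540)
After step 6: $t6 = 37.

37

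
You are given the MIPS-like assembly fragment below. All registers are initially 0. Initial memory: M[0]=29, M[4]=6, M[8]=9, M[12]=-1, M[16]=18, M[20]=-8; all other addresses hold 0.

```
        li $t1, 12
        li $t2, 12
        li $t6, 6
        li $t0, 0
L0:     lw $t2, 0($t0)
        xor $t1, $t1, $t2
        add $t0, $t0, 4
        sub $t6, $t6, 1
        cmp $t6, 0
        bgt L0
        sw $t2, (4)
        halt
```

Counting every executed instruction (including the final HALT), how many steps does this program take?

li $t1, 12 → $t1=12
li $t2, 12 → $t2=12
li $t6, 6 → $t6=6
li $t0, 0 → $t0=0
lw $t2, 0($t0) → $t2=M[0]=29
xor $t1, $t1, $t2 → $t1=12^29=17
add $t0, $t0, 4 → $t0=0+4=4
sub $t6, $t6, 1 → $t6=6-1=5
cmp $t6, 0  (cmp 5,0)
bgt L0: taken
lw $t2, 0($t0) → $t2=M[4]=6
xor $t1, $t1, $t2 → $t1=17^6=23
add $t0, $t0, 4 → $t0=4+4=8
sub $t6, $t6, 1 → $t6=5-1=4
cmp $t6, 0  (cmp 4,0)
bgt L0: taken
lw $t2, 0($t0) → $t2=M[8]=9
xor $t1, $t1, $t2 → $t1=23^9=30
add $t0, $t0, 4 → $t0=8+4=12
sub $t6, $t6, 1 → $t6=4-1=3
cmp $t6, 0  (cmp 3,0)
bgt L0: taken
lw $t2, 0($t0) → $t2=M[12]=-1
xor $t1, $t1, $t2 → $t1=30^(-1)=-31
add $t0, $t0, 4 → $t0=12+4=16
sub $t6, $t6, 1 → $t6=3-1=2
cmp $t6, 0  (cmp 2,0)
bgt L0: taken
lw $t2, 0($t0) → $t2=M[16]=18
xor $t1, $t1, $t2 → $t1=(-31)^18=-13
add $t0, $t0, 4 → $t0=16+4=20
sub $t6, $t6, 1 → $t6=2-1=1
cmp $t6, 0  (cmp 1,0)
bgt L0: taken
lw $t2, 0($t0) → $t2=M[20]=-8
xor $t1, $t1, $t2 → $t1=(-13)^(-8)=11
add $t0, $t0, 4 → $t0=20+4=24
sub $t6, $t6, 1 → $t6=1-1=0
cmp $t6, 0  (cmp 0,0)
bgt L0: not taken
sw $t2, (4) → M[4]=-8
halt.
Total executed instructions: 42.

42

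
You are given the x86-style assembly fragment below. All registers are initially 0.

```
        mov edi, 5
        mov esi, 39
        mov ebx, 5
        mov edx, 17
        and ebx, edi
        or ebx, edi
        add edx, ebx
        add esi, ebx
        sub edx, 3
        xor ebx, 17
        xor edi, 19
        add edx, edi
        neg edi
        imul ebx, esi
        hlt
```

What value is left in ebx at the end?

880

edi=5
esi=39
ebx=5
edx=17
ebx=5&5=5
ebx=5|5=5
edx=17+5=22
esi=39+5=44
edx=22-3=19
ebx=5^17=20
edi=5^19=22
edx=19+22=41
edi=-(22)=-22
ebx=20*44=880
halt.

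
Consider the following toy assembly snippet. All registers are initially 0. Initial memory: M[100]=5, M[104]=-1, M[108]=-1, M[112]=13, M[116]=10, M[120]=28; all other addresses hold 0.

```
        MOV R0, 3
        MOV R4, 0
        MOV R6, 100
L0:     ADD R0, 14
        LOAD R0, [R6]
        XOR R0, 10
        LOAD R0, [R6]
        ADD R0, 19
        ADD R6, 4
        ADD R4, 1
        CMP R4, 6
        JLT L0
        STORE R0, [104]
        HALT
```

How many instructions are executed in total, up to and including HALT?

MOV R0, 3 → R0=3
MOV R4, 0 → R4=0
MOV R6, 100 → R6=100
ADD R0, 14 → R0=3+14=17
LOAD R0, [R6] → R0=M[100]=5
XOR R0, 10 → R0=5^10=15
LOAD R0, [R6] → R0=M[100]=5
ADD R0, 19 → R0=5+19=24
ADD R6, 4 → R6=100+4=104
ADD R4, 1 → R4=0+1=1
CMP R4, 6  (cmp 1,6)
JLT L0: taken
ADD R0, 14 → R0=24+14=38
LOAD R0, [R6] → R0=M[104]=-1
XOR R0, 10 → R0=(-1)^10=-11
LOAD R0, [R6] → R0=M[104]=-1
ADD R0, 19 → R0=(-1)+19=18
ADD R6, 4 → R6=104+4=108
ADD R4, 1 → R4=1+1=2
CMP R4, 6  (cmp 2,6)
JLT L0: taken
ADD R0, 14 → R0=18+14=32
LOAD R0, [R6] → R0=M[108]=-1
XOR R0, 10 → R0=(-1)^10=-11
LOAD R0, [R6] → R0=M[108]=-1
ADD R0, 19 → R0=(-1)+19=18
ADD R6, 4 → R6=108+4=112
ADD R4, 1 → R4=2+1=3
CMP R4, 6  (cmp 3,6)
JLT L0: taken
ADD R0, 14 → R0=18+14=32
LOAD R0, [R6] → R0=M[112]=13
XOR R0, 10 → R0=13^10=7
LOAD R0, [R6] → R0=M[112]=13
ADD R0, 19 → R0=13+19=32
ADD R6, 4 → R6=112+4=116
ADD R4, 1 → R4=3+1=4
CMP R4, 6  (cmp 4,6)
JLT L0: taken
ADD R0, 14 → R0=32+14=46
LOAD R0, [R6] → R0=M[116]=10
XOR R0, 10 → R0=10^10=0
LOAD R0, [R6] → R0=M[116]=10
ADD R0, 19 → R0=10+19=29
ADD R6, 4 → R6=116+4=120
ADD R4, 1 → R4=4+1=5
CMP R4, 6  (cmp 5,6)
JLT L0: taken
ADD R0, 14 → R0=29+14=43
LOAD R0, [R6] → R0=M[120]=28
XOR R0, 10 → R0=28^10=22
LOAD R0, [R6] → R0=M[120]=28
ADD R0, 19 → R0=28+19=47
ADD R6, 4 → R6=120+4=124
ADD R4, 1 → R4=5+1=6
CMP R4, 6  (cmp 6,6)
JLT L0: not taken
STORE R0, [104] → M[104]=47
halt.
Total executed instructions: 59.

59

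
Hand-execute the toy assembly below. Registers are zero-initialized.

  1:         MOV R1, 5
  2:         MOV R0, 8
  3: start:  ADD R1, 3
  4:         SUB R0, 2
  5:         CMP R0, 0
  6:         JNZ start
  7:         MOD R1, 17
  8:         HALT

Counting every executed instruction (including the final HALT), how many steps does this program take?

20

R1=5
R0=8
R1=5+3=8
R0=8-2=6
CMP R0, 0  (cmp 6,0)
JNZ start: taken
R1=8+3=11
R0=6-2=4
CMP R0, 0  (cmp 4,0)
JNZ start: taken
R1=11+3=14
R0=4-2=2
CMP R0, 0  (cmp 2,0)
JNZ start: taken
R1=14+3=17
R0=2-2=0
CMP R0, 0  (cmp 0,0)
JNZ start: not taken
R1=17%17=0
halt.
Total executed instructions: 20.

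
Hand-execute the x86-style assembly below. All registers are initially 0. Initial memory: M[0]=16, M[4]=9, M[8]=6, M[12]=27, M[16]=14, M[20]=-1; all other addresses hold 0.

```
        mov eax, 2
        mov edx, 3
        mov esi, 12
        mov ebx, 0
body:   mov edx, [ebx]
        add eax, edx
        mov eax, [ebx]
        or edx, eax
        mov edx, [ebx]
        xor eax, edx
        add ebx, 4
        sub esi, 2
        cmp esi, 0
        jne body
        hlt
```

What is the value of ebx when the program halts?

after mov eax, 2: eax=2
after mov edx, 3: edx=3
after mov esi, 12: esi=12
after mov ebx, 0: ebx=0
after mov edx, [ebx]: edx=M[0]=16
after add eax, edx: eax=2+16=18
after mov eax, [ebx]: eax=M[0]=16
after or edx, eax: edx=16|16=16
after mov edx, [ebx]: edx=M[0]=16
after xor eax, edx: eax=16^16=0
after add ebx, 4: ebx=0+4=4
after sub esi, 2: esi=12-2=10
cmp esi, 0  (cmp 10,0)
jne body: taken
after mov edx, [ebx]: edx=M[4]=9
after add eax, edx: eax=0+9=9
after mov eax, [ebx]: eax=M[4]=9
after or edx, eax: edx=9|9=9
after mov edx, [ebx]: edx=M[4]=9
after xor eax, edx: eax=9^9=0
after add ebx, 4: ebx=4+4=8
after sub esi, 2: esi=10-2=8
cmp esi, 0  (cmp 8,0)
jne body: taken
after mov edx, [ebx]: edx=M[8]=6
after add eax, edx: eax=0+6=6
after mov eax, [ebx]: eax=M[8]=6
after or edx, eax: edx=6|6=6
after mov edx, [ebx]: edx=M[8]=6
after xor eax, edx: eax=6^6=0
after add ebx, 4: ebx=8+4=12
after sub esi, 2: esi=8-2=6
cmp esi, 0  (cmp 6,0)
jne body: taken
after mov edx, [ebx]: edx=M[12]=27
after add eax, edx: eax=0+27=27
after mov eax, [ebx]: eax=M[12]=27
after or edx, eax: edx=27|27=27
after mov edx, [ebx]: edx=M[12]=27
after xor eax, edx: eax=27^27=0
after add ebx, 4: ebx=12+4=16
after sub esi, 2: esi=6-2=4
cmp esi, 0  (cmp 4,0)
jne body: taken
after mov edx, [ebx]: edx=M[16]=14
after add eax, edx: eax=0+14=14
after mov eax, [ebx]: eax=M[16]=14
after or edx, eax: edx=14|14=14
after mov edx, [ebx]: edx=M[16]=14
after xor eax, edx: eax=14^14=0
after add ebx, 4: ebx=16+4=20
after sub esi, 2: esi=4-2=2
cmp esi, 0  (cmp 2,0)
jne body: taken
after mov edx, [ebx]: edx=M[20]=-1
after add eax, edx: eax=0+(-1)=-1
after mov eax, [ebx]: eax=M[20]=-1
after or edx, eax: edx=(-1)|(-1)=-1
after mov edx, [ebx]: edx=M[20]=-1
after xor eax, edx: eax=(-1)^(-1)=0
after add ebx, 4: ebx=20+4=24
after sub esi, 2: esi=2-2=0
cmp esi, 0  (cmp 0,0)
jne body: not taken
halt.

24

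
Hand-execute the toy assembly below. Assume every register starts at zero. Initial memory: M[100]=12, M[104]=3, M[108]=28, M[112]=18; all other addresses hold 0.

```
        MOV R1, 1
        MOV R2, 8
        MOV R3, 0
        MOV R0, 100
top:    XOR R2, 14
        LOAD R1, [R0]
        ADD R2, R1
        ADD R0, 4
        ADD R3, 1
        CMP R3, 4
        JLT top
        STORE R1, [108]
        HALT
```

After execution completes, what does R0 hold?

R1=1
R2=8
R3=0
R0=100
R2=8^14=6
R1=M[100]=12
R2=6+12=18
R0=100+4=104
R3=0+1=1
CMP R3, 4  (cmp 1,4)
JLT top: taken
R2=18^14=28
R1=M[104]=3
R2=28+3=31
R0=104+4=108
R3=1+1=2
CMP R3, 4  (cmp 2,4)
JLT top: taken
R2=31^14=17
R1=M[108]=28
R2=17+28=45
R0=108+4=112
R3=2+1=3
CMP R3, 4  (cmp 3,4)
JLT top: taken
R2=45^14=35
R1=M[112]=18
R2=35+18=53
R0=112+4=116
R3=3+1=4
CMP R3, 4  (cmp 4,4)
JLT top: not taken
STORE R1, [108] → M[108]=18
halt.

116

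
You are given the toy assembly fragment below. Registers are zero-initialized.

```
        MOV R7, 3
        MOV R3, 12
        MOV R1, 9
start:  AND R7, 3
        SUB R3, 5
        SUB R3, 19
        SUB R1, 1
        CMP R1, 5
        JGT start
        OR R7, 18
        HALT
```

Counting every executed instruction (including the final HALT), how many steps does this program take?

MOV R7, 3 → R7=3
MOV R3, 12 → R3=12
MOV R1, 9 → R1=9
AND R7, 3 → R7=3&3=3
SUB R3, 5 → R3=12-5=7
SUB R3, 19 → R3=7-19=-12
SUB R1, 1 → R1=9-1=8
CMP R1, 5  (cmp 8,5)
JGT start: taken
AND R7, 3 → R7=3&3=3
SUB R3, 5 → R3=(-12)-5=-17
SUB R3, 19 → R3=(-17)-19=-36
SUB R1, 1 → R1=8-1=7
CMP R1, 5  (cmp 7,5)
JGT start: taken
AND R7, 3 → R7=3&3=3
SUB R3, 5 → R3=(-36)-5=-41
SUB R3, 19 → R3=(-41)-19=-60
SUB R1, 1 → R1=7-1=6
CMP R1, 5  (cmp 6,5)
JGT start: taken
AND R7, 3 → R7=3&3=3
SUB R3, 5 → R3=(-60)-5=-65
SUB R3, 19 → R3=(-65)-19=-84
SUB R1, 1 → R1=6-1=5
CMP R1, 5  (cmp 5,5)
JGT start: not taken
OR R7, 18 → R7=3|18=19
halt.
Total executed instructions: 29.

29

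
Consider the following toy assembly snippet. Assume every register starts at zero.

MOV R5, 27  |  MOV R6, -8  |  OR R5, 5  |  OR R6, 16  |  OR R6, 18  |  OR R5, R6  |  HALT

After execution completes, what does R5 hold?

MOV R5, 27 → R5=27
MOV R6, -8 → R6=-8
OR R5, 5 → R5=27|5=31
OR R6, 16 → R6=(-8)|16=-8
OR R6, 18 → R6=(-8)|18=-6
OR R5, R6 → R5=31|(-6)=-1
halt.

-1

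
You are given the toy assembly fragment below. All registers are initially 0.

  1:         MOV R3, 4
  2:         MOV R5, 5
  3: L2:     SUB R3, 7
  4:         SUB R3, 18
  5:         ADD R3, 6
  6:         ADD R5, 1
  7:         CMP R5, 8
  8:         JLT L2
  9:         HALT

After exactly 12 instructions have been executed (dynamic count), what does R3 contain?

-34

after MOV R3, 4: R3=4
after MOV R5, 5: R5=5
after SUB R3, 7: R3=4-7=-3
after SUB R3, 18: R3=(-3)-18=-21
after ADD R3, 6: R3=(-21)+6=-15
after ADD R5, 1: R5=5+1=6
CMP R5, 8  (cmp 6,8)
JLT L2: taken
after SUB R3, 7: R3=(-15)-7=-22
after SUB R3, 18: R3=(-22)-18=-40
after ADD R3, 6: R3=(-40)+6=-34
after ADD R5, 1: R5=6+1=7
After step 12: R3 = -34.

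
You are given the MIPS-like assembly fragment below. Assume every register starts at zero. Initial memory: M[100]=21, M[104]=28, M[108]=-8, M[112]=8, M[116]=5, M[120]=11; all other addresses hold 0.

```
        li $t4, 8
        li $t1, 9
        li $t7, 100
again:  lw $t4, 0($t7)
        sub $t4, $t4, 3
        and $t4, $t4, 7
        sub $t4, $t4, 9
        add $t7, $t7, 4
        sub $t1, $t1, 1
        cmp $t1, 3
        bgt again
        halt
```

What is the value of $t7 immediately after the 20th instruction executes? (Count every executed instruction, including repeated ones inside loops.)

$t4=8
$t1=9
$t7=100
$t4=M[100]=21
$t4=21-3=18
$t4=18&7=2
$t4=2-9=-7
$t7=100+4=104
$t1=9-1=8
cmp $t1, 3  (cmp 8,3)
bgt again: taken
$t4=M[104]=28
$t4=28-3=25
$t4=25&7=1
$t4=1-9=-8
$t7=104+4=108
$t1=8-1=7
cmp $t1, 3  (cmp 7,3)
bgt again: taken
$t4=M[108]=-8
After step 20: $t7 = 108.

108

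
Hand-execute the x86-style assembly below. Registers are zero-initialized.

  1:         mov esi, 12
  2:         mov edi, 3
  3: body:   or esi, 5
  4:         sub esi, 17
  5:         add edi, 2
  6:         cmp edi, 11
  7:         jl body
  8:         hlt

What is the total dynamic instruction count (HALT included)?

after mov esi, 12: esi=12
after mov edi, 3: edi=3
after or esi, 5: esi=12|5=13
after sub esi, 17: esi=13-17=-4
after add edi, 2: edi=3+2=5
cmp edi, 11  (cmp 5,11)
jl body: taken
after or esi, 5: esi=(-4)|5=-3
after sub esi, 17: esi=(-3)-17=-20
after add edi, 2: edi=5+2=7
cmp edi, 11  (cmp 7,11)
jl body: taken
after or esi, 5: esi=(-20)|5=-19
after sub esi, 17: esi=(-19)-17=-36
after add edi, 2: edi=7+2=9
cmp edi, 11  (cmp 9,11)
jl body: taken
after or esi, 5: esi=(-36)|5=-35
after sub esi, 17: esi=(-35)-17=-52
after add edi, 2: edi=9+2=11
cmp edi, 11  (cmp 11,11)
jl body: not taken
halt.
Total executed instructions: 23.

23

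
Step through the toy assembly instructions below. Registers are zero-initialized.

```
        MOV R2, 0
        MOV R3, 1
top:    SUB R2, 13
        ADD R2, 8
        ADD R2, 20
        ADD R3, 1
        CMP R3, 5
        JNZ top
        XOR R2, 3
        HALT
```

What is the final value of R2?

R2=0
R3=1
R2=0-13=-13
R2=(-13)+8=-5
R2=(-5)+20=15
R3=1+1=2
CMP R3, 5  (cmp 2,5)
JNZ top: taken
R2=15-13=2
R2=2+8=10
R2=10+20=30
R3=2+1=3
CMP R3, 5  (cmp 3,5)
JNZ top: taken
R2=30-13=17
R2=17+8=25
R2=25+20=45
R3=3+1=4
CMP R3, 5  (cmp 4,5)
JNZ top: taken
R2=45-13=32
R2=32+8=40
R2=40+20=60
R3=4+1=5
CMP R3, 5  (cmp 5,5)
JNZ top: not taken
R2=60^3=63
halt.

63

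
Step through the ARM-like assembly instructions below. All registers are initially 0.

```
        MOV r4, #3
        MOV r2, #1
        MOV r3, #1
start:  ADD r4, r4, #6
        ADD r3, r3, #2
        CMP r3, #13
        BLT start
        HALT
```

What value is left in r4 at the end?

39

r4=3
r2=1
r3=1
r4=3+6=9
r3=1+2=3
CMP r3, #13  (cmp 3,13)
BLT start: taken
r4=9+6=15
r3=3+2=5
CMP r3, #13  (cmp 5,13)
BLT start: taken
r4=15+6=21
r3=5+2=7
CMP r3, #13  (cmp 7,13)
BLT start: taken
r4=21+6=27
r3=7+2=9
CMP r3, #13  (cmp 9,13)
BLT start: taken
r4=27+6=33
r3=9+2=11
CMP r3, #13  (cmp 11,13)
BLT start: taken
r4=33+6=39
r3=11+2=13
CMP r3, #13  (cmp 13,13)
BLT start: not taken
halt.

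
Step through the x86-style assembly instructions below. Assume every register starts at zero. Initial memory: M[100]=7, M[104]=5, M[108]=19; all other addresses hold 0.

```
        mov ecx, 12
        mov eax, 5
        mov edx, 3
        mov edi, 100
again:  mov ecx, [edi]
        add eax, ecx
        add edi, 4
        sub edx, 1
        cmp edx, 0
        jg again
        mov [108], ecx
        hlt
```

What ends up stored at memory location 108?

19

after mov ecx, 12: ecx=12
after mov eax, 5: eax=5
after mov edx, 3: edx=3
after mov edi, 100: edi=100
after mov ecx, [edi]: ecx=M[100]=7
after add eax, ecx: eax=5+7=12
after add edi, 4: edi=100+4=104
after sub edx, 1: edx=3-1=2
cmp edx, 0  (cmp 2,0)
jg again: taken
after mov ecx, [edi]: ecx=M[104]=5
after add eax, ecx: eax=12+5=17
after add edi, 4: edi=104+4=108
after sub edx, 1: edx=2-1=1
cmp edx, 0  (cmp 1,0)
jg again: taken
after mov ecx, [edi]: ecx=M[108]=19
after add eax, ecx: eax=17+19=36
after add edi, 4: edi=108+4=112
after sub edx, 1: edx=1-1=0
cmp edx, 0  (cmp 0,0)
jg again: not taken
mov [108], ecx → M[108]=19
halt.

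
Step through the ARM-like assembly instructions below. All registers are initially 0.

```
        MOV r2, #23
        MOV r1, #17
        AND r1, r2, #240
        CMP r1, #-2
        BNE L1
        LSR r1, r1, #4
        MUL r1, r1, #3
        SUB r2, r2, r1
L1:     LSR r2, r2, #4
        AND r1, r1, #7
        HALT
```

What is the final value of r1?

0

after MOV r2, #23: r2=23
after MOV r1, #17: r1=17
after AND r1, r2, #240: r1=23&240=16
CMP r1, #-2  (cmp 16,-2)
BNE L1: taken
after LSR r2, r2, #4: r2=23>>4=1
after AND r1, r1, #7: r1=16&7=0
halt.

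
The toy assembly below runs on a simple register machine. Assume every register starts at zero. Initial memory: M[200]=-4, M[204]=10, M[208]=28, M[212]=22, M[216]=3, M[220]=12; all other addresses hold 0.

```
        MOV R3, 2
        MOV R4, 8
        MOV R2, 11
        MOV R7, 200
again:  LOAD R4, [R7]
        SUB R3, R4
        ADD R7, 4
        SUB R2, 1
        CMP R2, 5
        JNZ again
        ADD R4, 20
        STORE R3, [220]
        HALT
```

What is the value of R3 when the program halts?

-69

after MOV R3, 2: R3=2
after MOV R4, 8: R4=8
after MOV R2, 11: R2=11
after MOV R7, 200: R7=200
after LOAD R4, [R7]: R4=M[200]=-4
after SUB R3, R4: R3=2-(-4)=6
after ADD R7, 4: R7=200+4=204
after SUB R2, 1: R2=11-1=10
CMP R2, 5  (cmp 10,5)
JNZ again: taken
after LOAD R4, [R7]: R4=M[204]=10
after SUB R3, R4: R3=6-10=-4
after ADD R7, 4: R7=204+4=208
after SUB R2, 1: R2=10-1=9
CMP R2, 5  (cmp 9,5)
JNZ again: taken
after LOAD R4, [R7]: R4=M[208]=28
after SUB R3, R4: R3=(-4)-28=-32
after ADD R7, 4: R7=208+4=212
after SUB R2, 1: R2=9-1=8
CMP R2, 5  (cmp 8,5)
JNZ again: taken
after LOAD R4, [R7]: R4=M[212]=22
after SUB R3, R4: R3=(-32)-22=-54
after ADD R7, 4: R7=212+4=216
after SUB R2, 1: R2=8-1=7
CMP R2, 5  (cmp 7,5)
JNZ again: taken
after LOAD R4, [R7]: R4=M[216]=3
after SUB R3, R4: R3=(-54)-3=-57
after ADD R7, 4: R7=216+4=220
after SUB R2, 1: R2=7-1=6
CMP R2, 5  (cmp 6,5)
JNZ again: taken
after LOAD R4, [R7]: R4=M[220]=12
after SUB R3, R4: R3=(-57)-12=-69
after ADD R7, 4: R7=220+4=224
after SUB R2, 1: R2=6-1=5
CMP R2, 5  (cmp 5,5)
JNZ again: not taken
after ADD R4, 20: R4=12+20=32
STORE R3, [220] → M[220]=-69
halt.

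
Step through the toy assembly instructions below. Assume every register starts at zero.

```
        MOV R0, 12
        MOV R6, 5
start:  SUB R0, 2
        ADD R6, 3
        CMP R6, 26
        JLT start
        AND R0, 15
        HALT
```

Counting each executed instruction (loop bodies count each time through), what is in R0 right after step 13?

after MOV R0, 12: R0=12
after MOV R6, 5: R6=5
after SUB R0, 2: R0=12-2=10
after ADD R6, 3: R6=5+3=8
CMP R6, 26  (cmp 8,26)
JLT start: taken
after SUB R0, 2: R0=10-2=8
after ADD R6, 3: R6=8+3=11
CMP R6, 26  (cmp 11,26)
JLT start: taken
after SUB R0, 2: R0=8-2=6
after ADD R6, 3: R6=11+3=14
CMP R6, 26  (cmp 14,26)
After step 13: R0 = 6.

6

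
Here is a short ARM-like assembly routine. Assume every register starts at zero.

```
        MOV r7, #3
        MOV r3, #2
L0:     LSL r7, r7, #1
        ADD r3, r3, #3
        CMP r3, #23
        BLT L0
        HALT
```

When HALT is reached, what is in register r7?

after MOV r7, #3: r7=3
after MOV r3, #2: r3=2
after LSL r7, r7, #1: r7=3<<1=6
after ADD r3, r3, #3: r3=2+3=5
CMP r3, #23  (cmp 5,23)
BLT L0: taken
after LSL r7, r7, #1: r7=6<<1=12
after ADD r3, r3, #3: r3=5+3=8
CMP r3, #23  (cmp 8,23)
BLT L0: taken
after LSL r7, r7, #1: r7=12<<1=24
after ADD r3, r3, #3: r3=8+3=11
CMP r3, #23  (cmp 11,23)
BLT L0: taken
after LSL r7, r7, #1: r7=24<<1=48
after ADD r3, r3, #3: r3=11+3=14
CMP r3, #23  (cmp 14,23)
BLT L0: taken
after LSL r7, r7, #1: r7=48<<1=96
after ADD r3, r3, #3: r3=14+3=17
CMP r3, #23  (cmp 17,23)
BLT L0: taken
after LSL r7, r7, #1: r7=96<<1=192
after ADD r3, r3, #3: r3=17+3=20
CMP r3, #23  (cmp 20,23)
BLT L0: taken
after LSL r7, r7, #1: r7=192<<1=384
after ADD r3, r3, #3: r3=20+3=23
CMP r3, #23  (cmp 23,23)
BLT L0: not taken
halt.

384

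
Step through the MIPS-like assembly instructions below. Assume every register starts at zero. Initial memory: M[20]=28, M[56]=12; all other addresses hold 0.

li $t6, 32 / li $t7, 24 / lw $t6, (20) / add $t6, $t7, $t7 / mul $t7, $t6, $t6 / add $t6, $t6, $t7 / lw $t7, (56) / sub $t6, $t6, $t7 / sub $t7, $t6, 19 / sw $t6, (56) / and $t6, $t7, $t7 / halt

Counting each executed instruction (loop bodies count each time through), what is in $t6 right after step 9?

2340

after li $t6, 32: $t6=32
after li $t7, 24: $t7=24
after lw $t6, (20): $t6=M[20]=28
after add $t6, $t7, $t7: $t6=24+24=48
after mul $t7, $t6, $t6: $t7=48*48=2304
after add $t6, $t6, $t7: $t6=48+2304=2352
after lw $t7, (56): $t7=M[56]=12
after sub $t6, $t6, $t7: $t6=2352-12=2340
after sub $t7, $t6, 19: $t7=2340-19=2321
After step 9: $t6 = 2340.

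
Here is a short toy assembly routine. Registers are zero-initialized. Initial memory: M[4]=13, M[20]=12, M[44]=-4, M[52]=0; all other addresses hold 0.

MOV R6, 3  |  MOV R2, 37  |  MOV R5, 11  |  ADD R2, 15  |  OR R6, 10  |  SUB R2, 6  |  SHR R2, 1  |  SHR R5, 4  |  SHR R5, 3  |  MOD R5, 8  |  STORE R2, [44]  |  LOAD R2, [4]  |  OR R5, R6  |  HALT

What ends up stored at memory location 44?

23

MOV R6, 3 → R6=3
MOV R2, 37 → R2=37
MOV R5, 11 → R5=11
ADD R2, 15 → R2=37+15=52
OR R6, 10 → R6=3|10=11
SUB R2, 6 → R2=52-6=46
SHR R2, 1 → R2=46>>1=23
SHR R5, 4 → R5=11>>4=0
SHR R5, 3 → R5=0>>3=0
MOD R5, 8 → R5=0%8=0
STORE R2, [44] → M[44]=23
LOAD R2, [4] → R2=M[4]=13
OR R5, R6 → R5=0|11=11
halt.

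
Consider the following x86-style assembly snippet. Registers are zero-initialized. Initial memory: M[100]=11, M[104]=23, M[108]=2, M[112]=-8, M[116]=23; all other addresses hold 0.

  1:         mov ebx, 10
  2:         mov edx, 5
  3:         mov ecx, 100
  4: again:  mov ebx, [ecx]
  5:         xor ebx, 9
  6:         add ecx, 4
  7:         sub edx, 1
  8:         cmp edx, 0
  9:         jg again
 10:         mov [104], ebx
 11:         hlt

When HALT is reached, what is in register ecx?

after mov ebx, 10: ebx=10
after mov edx, 5: edx=5
after mov ecx, 100: ecx=100
after mov ebx, [ecx]: ebx=M[100]=11
after xor ebx, 9: ebx=11^9=2
after add ecx, 4: ecx=100+4=104
after sub edx, 1: edx=5-1=4
cmp edx, 0  (cmp 4,0)
jg again: taken
after mov ebx, [ecx]: ebx=M[104]=23
after xor ebx, 9: ebx=23^9=30
after add ecx, 4: ecx=104+4=108
after sub edx, 1: edx=4-1=3
cmp edx, 0  (cmp 3,0)
jg again: taken
after mov ebx, [ecx]: ebx=M[108]=2
after xor ebx, 9: ebx=2^9=11
after add ecx, 4: ecx=108+4=112
after sub edx, 1: edx=3-1=2
cmp edx, 0  (cmp 2,0)
jg again: taken
after mov ebx, [ecx]: ebx=M[112]=-8
after xor ebx, 9: ebx=(-8)^9=-15
after add ecx, 4: ecx=112+4=116
after sub edx, 1: edx=2-1=1
cmp edx, 0  (cmp 1,0)
jg again: taken
after mov ebx, [ecx]: ebx=M[116]=23
after xor ebx, 9: ebx=23^9=30
after add ecx, 4: ecx=116+4=120
after sub edx, 1: edx=1-1=0
cmp edx, 0  (cmp 0,0)
jg again: not taken
mov [104], ebx → M[104]=30
halt.

120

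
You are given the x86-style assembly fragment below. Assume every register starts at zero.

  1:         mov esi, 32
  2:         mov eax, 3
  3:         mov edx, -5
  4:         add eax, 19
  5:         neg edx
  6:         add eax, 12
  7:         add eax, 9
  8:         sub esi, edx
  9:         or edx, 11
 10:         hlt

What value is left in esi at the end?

27

after mov esi, 32: esi=32
after mov eax, 3: eax=3
after mov edx, -5: edx=-5
after add eax, 19: eax=3+19=22
after neg edx: edx=-(-5)=5
after add eax, 12: eax=22+12=34
after add eax, 9: eax=34+9=43
after sub esi, edx: esi=32-5=27
after or edx, 11: edx=5|11=15
halt.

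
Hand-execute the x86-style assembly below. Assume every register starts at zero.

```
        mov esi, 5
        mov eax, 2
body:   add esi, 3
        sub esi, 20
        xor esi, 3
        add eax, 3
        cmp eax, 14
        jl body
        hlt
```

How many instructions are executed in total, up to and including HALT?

27

esi=5
eax=2
esi=5+3=8
esi=8-20=-12
esi=(-12)^3=-9
eax=2+3=5
cmp eax, 14  (cmp 5,14)
jl body: taken
esi=(-9)+3=-6
esi=(-6)-20=-26
esi=(-26)^3=-27
eax=5+3=8
cmp eax, 14  (cmp 8,14)
jl body: taken
esi=(-27)+3=-24
esi=(-24)-20=-44
esi=(-44)^3=-41
eax=8+3=11
cmp eax, 14  (cmp 11,14)
jl body: taken
esi=(-41)+3=-38
esi=(-38)-20=-58
esi=(-58)^3=-59
eax=11+3=14
cmp eax, 14  (cmp 14,14)
jl body: not taken
halt.
Total executed instructions: 27.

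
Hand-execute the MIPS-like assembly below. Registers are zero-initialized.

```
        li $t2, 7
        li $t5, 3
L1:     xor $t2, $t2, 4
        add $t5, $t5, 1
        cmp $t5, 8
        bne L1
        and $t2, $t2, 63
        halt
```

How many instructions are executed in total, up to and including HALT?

24

$t2=7
$t5=3
$t2=7^4=3
$t5=3+1=4
cmp $t5, 8  (cmp 4,8)
bne L1: taken
$t2=3^4=7
$t5=4+1=5
cmp $t5, 8  (cmp 5,8)
bne L1: taken
$t2=7^4=3
$t5=5+1=6
cmp $t5, 8  (cmp 6,8)
bne L1: taken
$t2=3^4=7
$t5=6+1=7
cmp $t5, 8  (cmp 7,8)
bne L1: taken
$t2=7^4=3
$t5=7+1=8
cmp $t5, 8  (cmp 8,8)
bne L1: not taken
$t2=3&63=3
halt.
Total executed instructions: 24.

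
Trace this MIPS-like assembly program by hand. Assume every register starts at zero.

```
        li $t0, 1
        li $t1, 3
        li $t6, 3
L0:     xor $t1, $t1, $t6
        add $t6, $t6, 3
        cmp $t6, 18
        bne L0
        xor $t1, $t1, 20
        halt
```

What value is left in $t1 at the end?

$t0=1
$t1=3
$t6=3
$t1=3^3=0
$t6=3+3=6
cmp $t6, 18  (cmp 6,18)
bne L0: taken
$t1=0^6=6
$t6=6+3=9
cmp $t6, 18  (cmp 9,18)
bne L0: taken
$t1=6^9=15
$t6=9+3=12
cmp $t6, 18  (cmp 12,18)
bne L0: taken
$t1=15^12=3
$t6=12+3=15
cmp $t6, 18  (cmp 15,18)
bne L0: taken
$t1=3^15=12
$t6=15+3=18
cmp $t6, 18  (cmp 18,18)
bne L0: not taken
$t1=12^20=24
halt.

24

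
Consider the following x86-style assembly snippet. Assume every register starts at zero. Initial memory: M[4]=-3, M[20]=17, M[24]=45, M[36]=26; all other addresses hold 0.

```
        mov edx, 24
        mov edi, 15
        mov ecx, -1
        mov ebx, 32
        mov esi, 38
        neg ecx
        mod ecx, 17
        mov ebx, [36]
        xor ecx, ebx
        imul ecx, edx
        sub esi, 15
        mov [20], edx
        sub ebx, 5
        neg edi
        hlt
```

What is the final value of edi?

edx=24
edi=15
ecx=-1
ebx=32
esi=38
ecx=-(-1)=1
ecx=1%17=1
ebx=M[36]=26
ecx=1^26=27
ecx=27*24=648
esi=38-15=23
mov [20], edx → M[20]=24
ebx=26-5=21
edi=-(15)=-15
halt.

-15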